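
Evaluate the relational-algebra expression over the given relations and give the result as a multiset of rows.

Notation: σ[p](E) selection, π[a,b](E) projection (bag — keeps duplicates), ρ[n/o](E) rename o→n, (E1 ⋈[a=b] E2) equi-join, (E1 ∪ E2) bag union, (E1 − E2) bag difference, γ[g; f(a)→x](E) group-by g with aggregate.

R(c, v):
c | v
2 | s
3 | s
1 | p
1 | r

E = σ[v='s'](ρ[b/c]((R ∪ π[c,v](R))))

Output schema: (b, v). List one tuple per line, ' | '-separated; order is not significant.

Per-node cardinality:
  R → 4
  R → 4
  π[c,v](R) → 4
  (R ∪ π[c,v](R)) → 8
  ρ[b/c]((R ∪ π[c,v](R))) → 8
  σ[v='s'](ρ[b/c]((R ∪ π[c,v](R)))) → 4

== RESULT ==
b | v
2 | s
2 | s
3 | s
3 | s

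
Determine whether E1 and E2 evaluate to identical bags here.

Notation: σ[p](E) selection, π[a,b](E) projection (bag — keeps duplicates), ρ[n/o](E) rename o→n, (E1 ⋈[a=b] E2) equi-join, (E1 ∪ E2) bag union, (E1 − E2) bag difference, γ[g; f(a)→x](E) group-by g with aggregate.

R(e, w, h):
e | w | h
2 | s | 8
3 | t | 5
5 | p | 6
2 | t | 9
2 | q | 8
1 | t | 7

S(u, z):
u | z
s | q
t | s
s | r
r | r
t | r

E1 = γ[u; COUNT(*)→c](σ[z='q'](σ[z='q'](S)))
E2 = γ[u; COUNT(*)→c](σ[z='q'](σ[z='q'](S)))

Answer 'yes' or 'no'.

E1 subexpression sizes:
  S → 5
  σ[z='q'](S) → 1
  σ[z='q'](σ[z='q'](S)) → 1
  γ[u; COUNT(*)→c](σ[z='q'](σ[z='q'](S))) → 1
E2 subexpression sizes:
  S → 5
  σ[z='q'](S) → 1
  σ[z='q'](σ[z='q'](S)) → 1
  γ[u; COUNT(*)→c](σ[z='q'](σ[z='q'](S))) → 1

E1 and E2 produce the same multiset:
u | c
s | 1

yes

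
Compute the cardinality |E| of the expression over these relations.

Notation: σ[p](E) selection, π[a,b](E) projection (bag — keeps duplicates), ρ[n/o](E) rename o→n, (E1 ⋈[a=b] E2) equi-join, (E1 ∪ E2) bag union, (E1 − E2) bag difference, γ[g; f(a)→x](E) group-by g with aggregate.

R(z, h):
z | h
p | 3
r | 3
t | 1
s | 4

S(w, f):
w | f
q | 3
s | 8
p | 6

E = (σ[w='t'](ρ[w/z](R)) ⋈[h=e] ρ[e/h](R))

Per-node cardinality:
  R → 4
  ρ[w/z](R) → 4
  σ[w='t'](ρ[w/z](R)) → 1
  R → 4
  ρ[e/h](R) → 4
  (σ[w='t'](ρ[w/z](R)) ⋈[h=e] ρ[e/h](R)) → 1

|E| = 1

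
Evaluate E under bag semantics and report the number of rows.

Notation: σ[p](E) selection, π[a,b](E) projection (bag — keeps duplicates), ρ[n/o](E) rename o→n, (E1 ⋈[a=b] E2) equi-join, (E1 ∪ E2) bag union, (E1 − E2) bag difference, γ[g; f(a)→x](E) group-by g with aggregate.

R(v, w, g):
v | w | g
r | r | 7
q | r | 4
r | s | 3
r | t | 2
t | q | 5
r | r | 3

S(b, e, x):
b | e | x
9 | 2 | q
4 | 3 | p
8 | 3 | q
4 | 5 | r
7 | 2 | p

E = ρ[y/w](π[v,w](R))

Row counts bottom-up:
  R → 6
  π[v,w](R) → 6
  ρ[y/w](π[v,w](R)) → 6

|E| = 6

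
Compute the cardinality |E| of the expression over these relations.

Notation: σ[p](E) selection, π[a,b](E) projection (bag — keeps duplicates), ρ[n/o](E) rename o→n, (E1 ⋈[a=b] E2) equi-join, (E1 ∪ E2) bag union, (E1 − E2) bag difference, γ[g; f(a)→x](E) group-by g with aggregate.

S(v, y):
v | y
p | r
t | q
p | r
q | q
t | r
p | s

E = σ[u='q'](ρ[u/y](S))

Row counts bottom-up:
  S → 6
  ρ[u/y](S) → 6
  σ[u='q'](ρ[u/y](S)) → 2

|E| = 2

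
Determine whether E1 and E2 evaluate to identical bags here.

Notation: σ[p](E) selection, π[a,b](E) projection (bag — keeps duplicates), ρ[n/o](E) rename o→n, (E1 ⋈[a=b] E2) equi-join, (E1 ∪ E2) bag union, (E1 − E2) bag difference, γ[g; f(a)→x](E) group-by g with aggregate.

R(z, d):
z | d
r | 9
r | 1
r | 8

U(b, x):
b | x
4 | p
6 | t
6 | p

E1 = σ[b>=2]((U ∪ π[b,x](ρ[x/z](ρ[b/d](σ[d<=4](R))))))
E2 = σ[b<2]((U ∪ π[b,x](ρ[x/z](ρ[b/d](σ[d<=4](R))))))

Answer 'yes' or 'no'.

E1 stepwise |·|:
  U → 3
  R → 3
  σ[d<=4](R) → 1
  ρ[b/d](σ[d<=4](R)) → 1
  ρ[x/z](ρ[b/d](σ[d<=4](R))) → 1
  π[b,x](ρ[x/z](ρ[b/d](σ[d<=4](R)))) → 1
  (U ∪ π[b,x](ρ[x/z](ρ[b/d](σ[d<=4](R))))) → 4
  σ[b>=2]((U ∪ π[b,x](ρ[x/z](ρ[b/d](σ[d<=4](R)))))) → 3
E2 stepwise |·|:
  U → 3
  R → 3
  σ[d<=4](R) → 1
  ρ[b/d](σ[d<=4](R)) → 1
  ρ[x/z](ρ[b/d](σ[d<=4](R))) → 1
  π[b,x](ρ[x/z](ρ[b/d](σ[d<=4](R)))) → 1
  (U ∪ π[b,x](ρ[x/z](ρ[b/d](σ[d<=4](R))))) → 4
  σ[b<2]((U ∪ π[b,x](ρ[x/z](ρ[b/d](σ[d<=4](R)))))) → 1

E1 result:
b | x
4 | p
6 | p
6 | t
E2 result:
b | x
1 | r
Witness: (1, 'r') appears 0× in E1 but 1× in E2.

no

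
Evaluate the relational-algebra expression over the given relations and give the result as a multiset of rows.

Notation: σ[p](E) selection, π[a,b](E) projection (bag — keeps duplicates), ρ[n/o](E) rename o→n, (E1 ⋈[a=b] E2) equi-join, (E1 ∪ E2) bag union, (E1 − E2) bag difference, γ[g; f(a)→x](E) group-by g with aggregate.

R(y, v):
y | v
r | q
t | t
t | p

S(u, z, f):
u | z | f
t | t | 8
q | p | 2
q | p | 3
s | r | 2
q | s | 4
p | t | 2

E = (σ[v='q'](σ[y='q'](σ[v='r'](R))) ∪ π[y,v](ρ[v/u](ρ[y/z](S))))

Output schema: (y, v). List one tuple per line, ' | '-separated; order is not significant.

Stepwise |·|:
  R → 3
  σ[v='r'](R) → 0
  σ[y='q'](σ[v='r'](R)) → 0
  σ[v='q'](σ[y='q'](σ[v='r'](R))) → 0
  S → 6
  ρ[y/z](S) → 6
  ρ[v/u](ρ[y/z](S)) → 6
  π[y,v](ρ[v/u](ρ[y/z](S))) → 6
  (σ[v='q'](σ[y='q'](σ[v='r'](R))) ∪ π[y,v](ρ[v/u](ρ[y/z](S)))) → 6

== RESULT ==
y | v
p | q
p | q
r | s
s | q
t | p
t | t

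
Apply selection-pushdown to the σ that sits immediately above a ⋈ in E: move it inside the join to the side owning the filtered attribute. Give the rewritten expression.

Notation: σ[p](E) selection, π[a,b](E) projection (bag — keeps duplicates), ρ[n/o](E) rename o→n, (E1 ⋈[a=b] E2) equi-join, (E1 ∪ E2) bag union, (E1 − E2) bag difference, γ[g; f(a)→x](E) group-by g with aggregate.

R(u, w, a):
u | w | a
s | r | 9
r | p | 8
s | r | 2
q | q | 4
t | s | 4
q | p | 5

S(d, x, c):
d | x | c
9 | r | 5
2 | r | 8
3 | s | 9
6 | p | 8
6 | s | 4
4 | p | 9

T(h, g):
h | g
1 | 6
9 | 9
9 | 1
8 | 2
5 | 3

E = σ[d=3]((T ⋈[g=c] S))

σ filters on d, owned by the right side.
E' = (T ⋈[g=c] σ[d=3](S))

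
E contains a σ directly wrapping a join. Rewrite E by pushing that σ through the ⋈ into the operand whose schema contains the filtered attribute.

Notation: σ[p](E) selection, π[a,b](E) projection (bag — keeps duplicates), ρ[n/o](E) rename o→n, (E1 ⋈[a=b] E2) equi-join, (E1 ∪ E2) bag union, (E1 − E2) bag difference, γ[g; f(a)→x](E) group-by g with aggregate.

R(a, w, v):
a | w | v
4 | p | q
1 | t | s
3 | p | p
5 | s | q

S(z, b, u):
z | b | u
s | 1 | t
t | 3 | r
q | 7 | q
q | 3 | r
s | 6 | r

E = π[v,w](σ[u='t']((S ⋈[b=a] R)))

σ filters on u, owned by the left side.
E' = π[v,w]((σ[u='t'](S) ⋈[b=a] R))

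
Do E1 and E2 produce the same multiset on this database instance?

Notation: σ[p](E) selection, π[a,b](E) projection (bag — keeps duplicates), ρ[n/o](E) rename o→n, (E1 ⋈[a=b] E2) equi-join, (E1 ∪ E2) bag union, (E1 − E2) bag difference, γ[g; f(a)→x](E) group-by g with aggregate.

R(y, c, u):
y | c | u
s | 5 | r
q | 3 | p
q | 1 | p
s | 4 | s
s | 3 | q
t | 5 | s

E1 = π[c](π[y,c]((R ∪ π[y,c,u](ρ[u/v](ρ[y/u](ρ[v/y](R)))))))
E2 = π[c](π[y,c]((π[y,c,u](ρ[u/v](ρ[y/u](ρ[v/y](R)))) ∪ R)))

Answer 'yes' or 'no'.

E1 subexpression sizes:
  R → 6
  R → 6
  ρ[v/y](R) → 6
  ρ[y/u](ρ[v/y](R)) → 6
  ρ[u/v](ρ[y/u](ρ[v/y](R))) → 6
  π[y,c,u](ρ[u/v](ρ[y/u](ρ[v/y](R)))) → 6
  (R ∪ π[y,c,u](ρ[u/v](ρ[y/u](ρ[v/y](R))))) → 12
  π[y,c]((R ∪ π[y,c,u](ρ[u/v](ρ[y/u](ρ[v/y](R)))))) → 12
  π[c](π[y,c]((R ∪ π[y,c,u](ρ[u/v](ρ[y/u](ρ[v/y](R))))))) → 12
E2 subexpression sizes:
  R → 6
  ρ[v/y](R) → 6
  ρ[y/u](ρ[v/y](R)) → 6
  ρ[u/v](ρ[y/u](ρ[v/y](R))) → 6
  π[y,c,u](ρ[u/v](ρ[y/u](ρ[v/y](R)))) → 6
  R → 6
  (π[y,c,u](ρ[u/v](ρ[y/u](ρ[v/y](R)))) ∪ R) → 12
  π[y,c]((π[y,c,u](ρ[u/v](ρ[y/u](ρ[v/y](R)))) ∪ R)) → 12
  π[c](π[y,c]((π[y,c,u](ρ[u/v](ρ[y/u](ρ[v/y](R)))) ∪ R))) → 12

E1 and E2 produce the same multiset:
c
1
1
3
3
3
3
4
4
5
5
5
5

yes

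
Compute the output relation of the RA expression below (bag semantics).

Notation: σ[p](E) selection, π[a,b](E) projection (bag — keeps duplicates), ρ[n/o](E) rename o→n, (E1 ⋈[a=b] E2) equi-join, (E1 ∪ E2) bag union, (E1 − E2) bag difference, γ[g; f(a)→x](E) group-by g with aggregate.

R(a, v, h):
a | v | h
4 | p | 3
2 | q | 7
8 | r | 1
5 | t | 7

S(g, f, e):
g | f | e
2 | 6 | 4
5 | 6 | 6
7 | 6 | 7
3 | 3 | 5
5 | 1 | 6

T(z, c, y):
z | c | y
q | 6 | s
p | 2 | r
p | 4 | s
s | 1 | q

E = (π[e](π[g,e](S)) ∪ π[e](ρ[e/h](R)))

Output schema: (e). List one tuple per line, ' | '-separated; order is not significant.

Row counts bottom-up:
  S → 5
  π[g,e](S) → 5
  π[e](π[g,e](S)) → 5
  R → 4
  ρ[e/h](R) → 4
  π[e](ρ[e/h](R)) → 4
  (π[e](π[g,e](S)) ∪ π[e](ρ[e/h](R))) → 9

== RESULT ==
e
1
3
4
5
6
6
7
7
7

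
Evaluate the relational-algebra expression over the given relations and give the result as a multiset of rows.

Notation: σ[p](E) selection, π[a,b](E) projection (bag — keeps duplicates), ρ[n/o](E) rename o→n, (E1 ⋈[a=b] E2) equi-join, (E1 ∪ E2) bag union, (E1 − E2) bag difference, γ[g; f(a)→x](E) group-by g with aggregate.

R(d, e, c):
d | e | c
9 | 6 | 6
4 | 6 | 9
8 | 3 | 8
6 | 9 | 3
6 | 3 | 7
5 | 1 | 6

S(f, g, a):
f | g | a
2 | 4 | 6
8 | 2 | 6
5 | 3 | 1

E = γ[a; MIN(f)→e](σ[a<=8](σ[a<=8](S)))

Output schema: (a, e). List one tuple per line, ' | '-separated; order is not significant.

Row counts bottom-up:
  S → 3
  σ[a<=8](S) → 3
  σ[a<=8](σ[a<=8](S)) → 3
  γ[a; MIN(f)→e](σ[a<=8](σ[a<=8](S))) → 2

== RESULT ==
a | e
1 | 5
6 | 2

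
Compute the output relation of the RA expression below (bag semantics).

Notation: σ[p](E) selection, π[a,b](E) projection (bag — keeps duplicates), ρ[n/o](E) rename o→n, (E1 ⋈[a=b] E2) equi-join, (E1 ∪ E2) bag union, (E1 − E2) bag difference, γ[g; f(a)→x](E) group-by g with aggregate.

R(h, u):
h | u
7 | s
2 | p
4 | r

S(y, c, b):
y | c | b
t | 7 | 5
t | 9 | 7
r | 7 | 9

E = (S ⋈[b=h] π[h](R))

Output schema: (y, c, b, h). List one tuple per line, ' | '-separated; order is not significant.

Per-node cardinality:
  S → 3
  R → 3
  π[h](R) → 3
  (S ⋈[b=h] π[h](R)) → 1

== RESULT ==
y | c | b | h
t | 9 | 7 | 7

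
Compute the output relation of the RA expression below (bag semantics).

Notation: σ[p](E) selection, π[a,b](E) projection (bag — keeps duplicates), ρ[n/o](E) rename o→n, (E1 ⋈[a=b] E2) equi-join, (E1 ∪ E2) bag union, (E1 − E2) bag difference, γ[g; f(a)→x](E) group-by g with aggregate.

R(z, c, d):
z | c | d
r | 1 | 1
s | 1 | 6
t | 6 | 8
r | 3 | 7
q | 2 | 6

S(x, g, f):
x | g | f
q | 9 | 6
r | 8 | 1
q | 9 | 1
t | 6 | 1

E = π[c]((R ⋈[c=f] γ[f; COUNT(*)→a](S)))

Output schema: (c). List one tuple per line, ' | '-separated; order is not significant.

Per-node cardinality:
  R → 5
  S → 4
  γ[f; COUNT(*)→a](S) → 2
  (R ⋈[c=f] γ[f; COUNT(*)→a](S)) → 3
  π[c]((R ⋈[c=f] γ[f; COUNT(*)→a](S))) → 3

== RESULT ==
c
1
1
6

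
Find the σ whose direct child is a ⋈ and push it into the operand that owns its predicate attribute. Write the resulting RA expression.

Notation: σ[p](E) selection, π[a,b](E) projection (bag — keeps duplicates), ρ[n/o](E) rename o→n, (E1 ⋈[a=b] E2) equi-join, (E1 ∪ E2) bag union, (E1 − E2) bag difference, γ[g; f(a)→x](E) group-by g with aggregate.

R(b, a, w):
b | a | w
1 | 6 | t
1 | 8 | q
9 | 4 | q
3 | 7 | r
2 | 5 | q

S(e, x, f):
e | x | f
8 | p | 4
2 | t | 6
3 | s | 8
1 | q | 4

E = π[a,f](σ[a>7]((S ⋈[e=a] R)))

σ filters on a, owned by the right side.
E' = π[a,f]((S ⋈[e=a] σ[a>7](R)))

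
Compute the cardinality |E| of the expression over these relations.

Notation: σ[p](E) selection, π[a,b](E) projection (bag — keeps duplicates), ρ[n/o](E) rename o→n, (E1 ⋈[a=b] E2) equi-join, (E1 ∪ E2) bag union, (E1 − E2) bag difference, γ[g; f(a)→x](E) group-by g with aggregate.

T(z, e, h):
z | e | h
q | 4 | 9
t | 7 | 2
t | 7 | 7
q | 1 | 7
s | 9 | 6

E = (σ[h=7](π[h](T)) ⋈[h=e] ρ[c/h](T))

Row counts bottom-up:
  T → 5
  π[h](T) → 5
  σ[h=7](π[h](T)) → 2
  T → 5
  ρ[c/h](T) → 5
  (σ[h=7](π[h](T)) ⋈[h=e] ρ[c/h](T)) → 4

|E| = 4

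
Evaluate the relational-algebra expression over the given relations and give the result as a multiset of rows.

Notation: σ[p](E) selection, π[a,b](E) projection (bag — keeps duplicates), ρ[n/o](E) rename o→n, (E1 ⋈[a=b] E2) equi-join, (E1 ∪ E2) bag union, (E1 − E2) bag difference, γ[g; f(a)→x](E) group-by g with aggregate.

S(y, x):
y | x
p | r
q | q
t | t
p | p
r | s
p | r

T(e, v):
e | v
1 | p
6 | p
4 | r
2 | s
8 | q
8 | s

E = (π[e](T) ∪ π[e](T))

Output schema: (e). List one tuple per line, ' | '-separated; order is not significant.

Row counts bottom-up:
  T → 6
  π[e](T) → 6
  T → 6
  π[e](T) → 6
  (π[e](T) ∪ π[e](T)) → 12

== RESULT ==
e
1
1
2
2
4
4
6
6
8
8
8
8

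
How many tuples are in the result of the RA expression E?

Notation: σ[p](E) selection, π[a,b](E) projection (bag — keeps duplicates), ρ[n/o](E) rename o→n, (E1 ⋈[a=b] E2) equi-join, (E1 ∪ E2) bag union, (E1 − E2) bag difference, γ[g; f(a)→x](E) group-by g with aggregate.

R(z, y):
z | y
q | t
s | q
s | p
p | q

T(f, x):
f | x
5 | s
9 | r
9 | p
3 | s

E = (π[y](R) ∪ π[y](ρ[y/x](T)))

Subexpression sizes:
  R → 4
  π[y](R) → 4
  T → 4
  ρ[y/x](T) → 4
  π[y](ρ[y/x](T)) → 4
  (π[y](R) ∪ π[y](ρ[y/x](T))) → 8

|E| = 8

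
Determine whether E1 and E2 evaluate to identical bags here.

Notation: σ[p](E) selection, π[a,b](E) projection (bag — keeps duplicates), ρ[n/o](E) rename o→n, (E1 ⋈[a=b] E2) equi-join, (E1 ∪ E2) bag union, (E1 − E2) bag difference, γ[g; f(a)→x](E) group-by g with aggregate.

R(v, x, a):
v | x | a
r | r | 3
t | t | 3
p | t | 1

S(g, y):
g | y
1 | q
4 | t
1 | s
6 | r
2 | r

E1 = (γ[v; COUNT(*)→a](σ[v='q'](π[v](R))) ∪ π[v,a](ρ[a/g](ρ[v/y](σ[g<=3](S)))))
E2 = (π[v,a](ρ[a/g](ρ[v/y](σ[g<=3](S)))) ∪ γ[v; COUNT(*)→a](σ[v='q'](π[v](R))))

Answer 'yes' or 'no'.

E1 per-node cardinality:
  R → 3
  π[v](R) → 3
  σ[v='q'](π[v](R)) → 0
  γ[v; COUNT(*)→a](σ[v='q'](π[v](R))) → 0
  S → 5
  σ[g<=3](S) → 3
  ρ[v/y](σ[g<=3](S)) → 3
  ρ[a/g](ρ[v/y](σ[g<=3](S))) → 3
  π[v,a](ρ[a/g](ρ[v/y](σ[g<=3](S)))) → 3
  (γ[v; COUNT(*)→a](σ[v='q'](π[v](R))) ∪ π[v,a](ρ[a/g](ρ[v/y](σ[g<=3](S))))) → 3
E2 per-node cardinality:
  S → 5
  σ[g<=3](S) → 3
  ρ[v/y](σ[g<=3](S)) → 3
  ρ[a/g](ρ[v/y](σ[g<=3](S))) → 3
  π[v,a](ρ[a/g](ρ[v/y](σ[g<=3](S)))) → 3
  R → 3
  π[v](R) → 3
  σ[v='q'](π[v](R)) → 0
  γ[v; COUNT(*)→a](σ[v='q'](π[v](R))) → 0
  (π[v,a](ρ[a/g](ρ[v/y](σ[g<=3](S)))) ∪ γ[v; COUNT(*)→a](σ[v='q'](π[v](R)))) → 3

E1 and E2 produce the same multiset:
v | a
q | 1
r | 2
s | 1

yes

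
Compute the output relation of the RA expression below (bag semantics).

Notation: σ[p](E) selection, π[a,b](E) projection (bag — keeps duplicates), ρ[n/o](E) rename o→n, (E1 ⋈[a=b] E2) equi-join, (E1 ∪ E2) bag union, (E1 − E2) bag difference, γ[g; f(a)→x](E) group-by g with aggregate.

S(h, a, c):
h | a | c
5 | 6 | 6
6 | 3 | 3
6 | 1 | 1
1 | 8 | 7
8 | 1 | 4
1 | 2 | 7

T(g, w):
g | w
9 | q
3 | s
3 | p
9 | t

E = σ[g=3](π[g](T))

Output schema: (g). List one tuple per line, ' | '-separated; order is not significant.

Subexpression sizes:
  T → 4
  π[g](T) → 4
  σ[g=3](π[g](T)) → 2

== RESULT ==
g
3
3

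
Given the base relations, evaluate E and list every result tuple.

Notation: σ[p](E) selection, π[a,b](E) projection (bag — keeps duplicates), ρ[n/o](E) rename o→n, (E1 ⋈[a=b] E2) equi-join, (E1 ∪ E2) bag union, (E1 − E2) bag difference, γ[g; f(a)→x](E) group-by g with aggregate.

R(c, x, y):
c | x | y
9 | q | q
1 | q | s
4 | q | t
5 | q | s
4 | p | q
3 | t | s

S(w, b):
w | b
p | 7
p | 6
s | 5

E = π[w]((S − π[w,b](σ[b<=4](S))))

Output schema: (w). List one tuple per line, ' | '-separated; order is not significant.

Row counts bottom-up:
  S → 3
  S → 3
  σ[b<=4](S) → 0
  π[w,b](σ[b<=4](S)) → 0
  (S − π[w,b](σ[b<=4](S))) → 3
  π[w]((S − π[w,b](σ[b<=4](S)))) → 3

== RESULT ==
w
p
p
s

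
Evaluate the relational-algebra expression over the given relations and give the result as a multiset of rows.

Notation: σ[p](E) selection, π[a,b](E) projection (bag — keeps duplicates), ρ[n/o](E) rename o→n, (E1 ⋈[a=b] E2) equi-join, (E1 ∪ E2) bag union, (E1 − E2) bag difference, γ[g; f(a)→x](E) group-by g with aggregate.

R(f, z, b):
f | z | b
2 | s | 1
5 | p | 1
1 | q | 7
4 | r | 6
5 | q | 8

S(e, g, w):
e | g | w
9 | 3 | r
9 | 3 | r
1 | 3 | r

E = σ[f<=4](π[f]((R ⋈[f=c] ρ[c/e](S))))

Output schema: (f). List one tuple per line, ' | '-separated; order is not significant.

Stepwise |·|:
  R → 5
  S → 3
  ρ[c/e](S) → 3
  (R ⋈[f=c] ρ[c/e](S)) → 1
  π[f]((R ⋈[f=c] ρ[c/e](S))) → 1
  σ[f<=4](π[f]((R ⋈[f=c] ρ[c/e](S)))) → 1

== RESULT ==
f
1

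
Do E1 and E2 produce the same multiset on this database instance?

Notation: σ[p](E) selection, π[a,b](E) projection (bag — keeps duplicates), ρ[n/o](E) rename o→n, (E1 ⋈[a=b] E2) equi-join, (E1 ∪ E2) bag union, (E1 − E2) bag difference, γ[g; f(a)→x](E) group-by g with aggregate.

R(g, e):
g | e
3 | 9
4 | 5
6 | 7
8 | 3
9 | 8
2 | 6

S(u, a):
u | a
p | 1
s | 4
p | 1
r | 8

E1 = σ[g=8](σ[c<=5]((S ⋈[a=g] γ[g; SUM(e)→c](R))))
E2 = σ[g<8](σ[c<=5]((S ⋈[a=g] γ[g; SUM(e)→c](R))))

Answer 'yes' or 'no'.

E1 per-node cardinality:
  S → 4
  R → 6
  γ[g; SUM(e)→c](R) → 6
  (S ⋈[a=g] γ[g; SUM(e)→c](R)) → 2
  σ[c<=5]((S ⋈[a=g] γ[g; SUM(e)→c](R))) → 2
  σ[g=8](σ[c<=5]((S ⋈[a=g] γ[g; SUM(e)→c](R)))) → 1
E2 per-node cardinality:
  S → 4
  R → 6
  γ[g; SUM(e)→c](R) → 6
  (S ⋈[a=g] γ[g; SUM(e)→c](R)) → 2
  σ[c<=5]((S ⋈[a=g] γ[g; SUM(e)→c](R))) → 2
  σ[g<8](σ[c<=5]((S ⋈[a=g] γ[g; SUM(e)→c](R)))) → 1

E1 result:
u | a | g | c
r | 8 | 8 | 3
E2 result:
u | a | g | c
s | 4 | 4 | 5
Witness: ('s', 4, 4, 5) appears 0× in E1 but 1× in E2.

no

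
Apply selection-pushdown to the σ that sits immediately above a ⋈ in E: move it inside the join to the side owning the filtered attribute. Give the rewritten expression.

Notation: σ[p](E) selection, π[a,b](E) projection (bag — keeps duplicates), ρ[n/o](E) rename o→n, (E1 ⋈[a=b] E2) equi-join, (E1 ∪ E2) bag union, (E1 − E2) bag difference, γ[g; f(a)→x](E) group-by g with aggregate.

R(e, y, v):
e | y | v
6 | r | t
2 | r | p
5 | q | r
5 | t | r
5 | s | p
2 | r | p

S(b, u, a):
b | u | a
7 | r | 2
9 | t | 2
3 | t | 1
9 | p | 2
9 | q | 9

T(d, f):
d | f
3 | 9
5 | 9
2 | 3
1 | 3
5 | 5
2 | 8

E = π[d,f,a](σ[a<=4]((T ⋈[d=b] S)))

σ filters on a, owned by the right side.
E' = π[d,f,a]((T ⋈[d=b] σ[a<=4](S)))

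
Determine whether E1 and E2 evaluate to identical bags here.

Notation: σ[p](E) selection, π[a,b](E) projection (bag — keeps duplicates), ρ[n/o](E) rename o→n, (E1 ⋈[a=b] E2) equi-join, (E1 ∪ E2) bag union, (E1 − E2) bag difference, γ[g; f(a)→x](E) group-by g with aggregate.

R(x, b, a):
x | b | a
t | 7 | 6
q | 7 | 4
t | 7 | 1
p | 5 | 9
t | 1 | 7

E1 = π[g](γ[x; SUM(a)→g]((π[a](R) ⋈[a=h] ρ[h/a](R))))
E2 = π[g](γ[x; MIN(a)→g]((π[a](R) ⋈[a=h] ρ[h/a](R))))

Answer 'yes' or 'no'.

E1 subexpression sizes:
  R → 5
  π[a](R) → 5
  R → 5
  ρ[h/a](R) → 5
  (π[a](R) ⋈[a=h] ρ[h/a](R)) → 5
  γ[x; SUM(a)→g]((π[a](R) ⋈[a=h] ρ[h/a](R))) → 3
  π[g](γ[x; SUM(a)→g]((π[a](R) ⋈[a=h] ρ[h/a](R)))) → 3
E2 subexpression sizes:
  R → 5
  π[a](R) → 5
  R → 5
  ρ[h/a](R) → 5
  (π[a](R) ⋈[a=h] ρ[h/a](R)) → 5
  γ[x; MIN(a)→g]((π[a](R) ⋈[a=h] ρ[h/a](R))) → 3
  π[g](γ[x; MIN(a)→g]((π[a](R) ⋈[a=h] ρ[h/a](R)))) → 3

E1 result:
g
4
9
14
E2 result:
g
1
4
9
Witness: (1,) appears 0× in E1 but 1× in E2.

no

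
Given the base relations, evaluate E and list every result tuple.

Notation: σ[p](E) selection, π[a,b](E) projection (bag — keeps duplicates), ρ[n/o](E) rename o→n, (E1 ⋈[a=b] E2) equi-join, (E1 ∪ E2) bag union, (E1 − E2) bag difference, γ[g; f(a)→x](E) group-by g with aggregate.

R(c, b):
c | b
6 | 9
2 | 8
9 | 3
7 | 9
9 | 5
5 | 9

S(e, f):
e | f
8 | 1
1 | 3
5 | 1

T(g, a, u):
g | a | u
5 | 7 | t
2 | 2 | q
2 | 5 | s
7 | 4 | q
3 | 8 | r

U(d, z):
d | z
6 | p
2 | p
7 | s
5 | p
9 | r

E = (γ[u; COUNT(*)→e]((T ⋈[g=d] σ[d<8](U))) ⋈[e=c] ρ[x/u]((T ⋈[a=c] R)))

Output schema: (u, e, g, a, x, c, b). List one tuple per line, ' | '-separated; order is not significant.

Subexpression sizes:
  T → 5
  U → 5
  σ[d<8](U) → 4
  (T ⋈[g=d] σ[d<8](U)) → 4
  γ[u; COUNT(*)→e]((T ⋈[g=d] σ[d<8](U))) → 3
  T → 5
  R → 6
  (T ⋈[a=c] R) → 3
  ρ[x/u]((T ⋈[a=c] R)) → 3
  (γ[u; COUNT(*)→e]((T ⋈[g=d] σ[d<8](U))) ⋈[e=c] ρ[x/u]((T ⋈[a=c] R))) → 1

== RESULT ==
u | e | g | a | x | c | b
q | 2 | 2 | 2 | q | 2 | 8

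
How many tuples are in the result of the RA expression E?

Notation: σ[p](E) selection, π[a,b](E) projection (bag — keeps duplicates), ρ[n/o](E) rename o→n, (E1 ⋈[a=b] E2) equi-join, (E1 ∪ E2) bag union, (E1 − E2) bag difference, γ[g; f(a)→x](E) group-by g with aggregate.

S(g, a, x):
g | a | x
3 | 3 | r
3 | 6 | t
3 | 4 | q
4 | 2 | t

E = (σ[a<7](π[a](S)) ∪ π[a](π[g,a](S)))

Stepwise |·|:
  S → 4
  π[a](S) → 4
  σ[a<7](π[a](S)) → 4
  S → 4
  π[g,a](S) → 4
  π[a](π[g,a](S)) → 4
  (σ[a<7](π[a](S)) ∪ π[a](π[g,a](S))) → 8

|E| = 8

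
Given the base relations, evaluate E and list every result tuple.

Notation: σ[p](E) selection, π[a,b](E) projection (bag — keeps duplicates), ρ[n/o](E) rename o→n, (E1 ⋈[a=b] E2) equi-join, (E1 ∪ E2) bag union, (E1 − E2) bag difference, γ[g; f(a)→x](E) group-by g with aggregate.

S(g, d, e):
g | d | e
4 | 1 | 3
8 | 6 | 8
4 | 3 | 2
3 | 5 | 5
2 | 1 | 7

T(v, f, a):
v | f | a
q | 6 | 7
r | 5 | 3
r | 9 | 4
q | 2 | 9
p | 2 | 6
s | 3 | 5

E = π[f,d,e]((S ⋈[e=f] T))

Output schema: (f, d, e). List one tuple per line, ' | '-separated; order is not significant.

Stepwise |·|:
  S → 5
  T → 6
  (S ⋈[e=f] T) → 4
  π[f,d,e]((S ⋈[e=f] T)) → 4

== RESULT ==
f | d | e
2 | 3 | 2
2 | 3 | 2
3 | 1 | 3
5 | 5 | 5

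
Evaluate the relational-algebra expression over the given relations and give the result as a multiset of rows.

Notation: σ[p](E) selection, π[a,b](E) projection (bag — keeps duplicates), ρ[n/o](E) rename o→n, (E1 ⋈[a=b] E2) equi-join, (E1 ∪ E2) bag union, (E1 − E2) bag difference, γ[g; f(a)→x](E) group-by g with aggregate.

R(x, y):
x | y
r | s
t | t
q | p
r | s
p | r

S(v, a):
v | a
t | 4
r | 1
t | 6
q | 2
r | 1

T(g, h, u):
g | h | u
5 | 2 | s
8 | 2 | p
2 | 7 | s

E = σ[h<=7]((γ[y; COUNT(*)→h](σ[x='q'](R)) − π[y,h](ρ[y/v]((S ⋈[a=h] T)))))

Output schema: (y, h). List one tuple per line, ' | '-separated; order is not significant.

Subexpression sizes:
  R → 5
  σ[x='q'](R) → 1
  γ[y; COUNT(*)→h](σ[x='q'](R)) → 1
  S → 5
  T → 3
  (S ⋈[a=h] T) → 2
  ρ[y/v]((S ⋈[a=h] T)) → 2
  π[y,h](ρ[y/v]((S ⋈[a=h] T))) → 2
  (γ[y; COUNT(*)→h](σ[x='q'](R)) − π[y,h](ρ[y/v]((S ⋈[a=h] T)))) → 1
  σ[h<=7]((γ[y; COUNT(*)→h](σ[x='q'](R)) − π[y,h](ρ[y/v]((S ⋈[a=h] T))))) → 1

== RESULT ==
y | h
p | 1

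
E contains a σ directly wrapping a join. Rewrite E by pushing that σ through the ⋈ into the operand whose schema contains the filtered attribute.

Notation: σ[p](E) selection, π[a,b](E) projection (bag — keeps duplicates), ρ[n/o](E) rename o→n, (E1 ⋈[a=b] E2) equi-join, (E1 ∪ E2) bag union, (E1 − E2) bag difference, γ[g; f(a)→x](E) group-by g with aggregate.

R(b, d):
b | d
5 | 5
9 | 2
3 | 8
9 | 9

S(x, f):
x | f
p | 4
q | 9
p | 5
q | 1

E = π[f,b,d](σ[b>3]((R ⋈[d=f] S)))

σ filters on b, owned by the left side.
E' = π[f,b,d]((σ[b>3](R) ⋈[d=f] S))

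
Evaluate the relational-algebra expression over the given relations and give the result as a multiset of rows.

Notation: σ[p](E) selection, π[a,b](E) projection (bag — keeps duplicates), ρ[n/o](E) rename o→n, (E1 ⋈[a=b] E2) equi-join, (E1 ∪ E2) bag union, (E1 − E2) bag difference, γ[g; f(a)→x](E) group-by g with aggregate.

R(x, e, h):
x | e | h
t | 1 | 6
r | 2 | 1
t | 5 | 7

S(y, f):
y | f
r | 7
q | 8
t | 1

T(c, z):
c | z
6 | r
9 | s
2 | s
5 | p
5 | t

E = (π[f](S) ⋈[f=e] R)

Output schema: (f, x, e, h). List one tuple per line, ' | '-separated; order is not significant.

Per-node cardinality:
  S → 3
  π[f](S) → 3
  R → 3
  (π[f](S) ⋈[f=e] R) → 1

== RESULT ==
f | x | e | h
1 | t | 1 | 6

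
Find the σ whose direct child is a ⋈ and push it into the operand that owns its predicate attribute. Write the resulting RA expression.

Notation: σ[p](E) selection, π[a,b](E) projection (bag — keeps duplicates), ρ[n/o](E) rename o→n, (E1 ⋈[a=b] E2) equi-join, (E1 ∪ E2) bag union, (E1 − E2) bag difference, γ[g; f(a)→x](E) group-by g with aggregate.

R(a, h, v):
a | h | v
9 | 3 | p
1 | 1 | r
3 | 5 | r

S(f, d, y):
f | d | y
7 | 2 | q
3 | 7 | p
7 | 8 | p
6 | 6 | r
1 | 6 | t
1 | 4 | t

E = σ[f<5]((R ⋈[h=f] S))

σ filters on f, owned by the right side.
E' = (R ⋈[h=f] σ[f<5](S))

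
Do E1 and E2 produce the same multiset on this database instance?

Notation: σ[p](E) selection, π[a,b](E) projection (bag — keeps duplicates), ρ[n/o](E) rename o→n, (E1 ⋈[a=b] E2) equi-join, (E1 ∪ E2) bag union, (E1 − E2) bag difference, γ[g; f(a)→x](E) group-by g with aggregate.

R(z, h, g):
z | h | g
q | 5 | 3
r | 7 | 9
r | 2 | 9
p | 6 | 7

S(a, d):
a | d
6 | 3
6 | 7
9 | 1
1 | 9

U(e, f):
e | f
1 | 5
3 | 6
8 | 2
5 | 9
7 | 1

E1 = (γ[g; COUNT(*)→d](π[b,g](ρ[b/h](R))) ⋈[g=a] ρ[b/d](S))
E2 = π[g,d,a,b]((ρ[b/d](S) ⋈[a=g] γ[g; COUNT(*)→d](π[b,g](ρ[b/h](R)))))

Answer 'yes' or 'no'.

E1 stepwise |·|:
  R → 4
  ρ[b/h](R) → 4
  π[b,g](ρ[b/h](R)) → 4
  γ[g; COUNT(*)→d](π[b,g](ρ[b/h](R))) → 3
  S → 4
  ρ[b/d](S) → 4
  (γ[g; COUNT(*)→d](π[b,g](ρ[b/h](R))) ⋈[g=a] ρ[b/d](S)) → 1
E2 stepwise |·|:
  S → 4
  ρ[b/d](S) → 4
  R → 4
  ρ[b/h](R) → 4
  π[b,g](ρ[b/h](R)) → 4
  γ[g; COUNT(*)→d](π[b,g](ρ[b/h](R))) → 3
  (ρ[b/d](S) ⋈[a=g] γ[g; COUNT(*)→d](π[b,g](ρ[b/h](R)))) → 1
  π[g,d,a,b]((ρ[b/d](S) ⋈[a=g] γ[g; COUNT(*)→d](π[b,g](ρ[b/h](R))))) → 1

E1 and E2 produce the same multiset:
g | d | a | b
9 | 2 | 9 | 1

yes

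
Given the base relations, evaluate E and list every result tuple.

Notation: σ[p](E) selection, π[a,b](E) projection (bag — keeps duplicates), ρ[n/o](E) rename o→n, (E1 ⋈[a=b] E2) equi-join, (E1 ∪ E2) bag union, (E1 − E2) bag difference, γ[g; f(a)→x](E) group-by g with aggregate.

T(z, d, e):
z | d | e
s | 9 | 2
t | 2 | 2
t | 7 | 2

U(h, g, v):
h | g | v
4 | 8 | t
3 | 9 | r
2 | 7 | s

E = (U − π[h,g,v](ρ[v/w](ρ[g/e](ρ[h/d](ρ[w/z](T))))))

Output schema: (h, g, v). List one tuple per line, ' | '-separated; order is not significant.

Subexpression sizes:
  U → 3
  T → 3
  ρ[w/z](T) → 3
  ρ[h/d](ρ[w/z](T)) → 3
  ρ[g/e](ρ[h/d](ρ[w/z](T))) → 3
  ρ[v/w](ρ[g/e](ρ[h/d](ρ[w/z](T)))) → 3
  π[h,g,v](ρ[v/w](ρ[g/e](ρ[h/d](ρ[w/z](T))))) → 3
  (U − π[h,g,v](ρ[v/w](ρ[g/e](ρ[h/d](ρ[w/z](T)))))) → 3

== RESULT ==
h | g | v
2 | 7 | s
3 | 9 | r
4 | 8 | t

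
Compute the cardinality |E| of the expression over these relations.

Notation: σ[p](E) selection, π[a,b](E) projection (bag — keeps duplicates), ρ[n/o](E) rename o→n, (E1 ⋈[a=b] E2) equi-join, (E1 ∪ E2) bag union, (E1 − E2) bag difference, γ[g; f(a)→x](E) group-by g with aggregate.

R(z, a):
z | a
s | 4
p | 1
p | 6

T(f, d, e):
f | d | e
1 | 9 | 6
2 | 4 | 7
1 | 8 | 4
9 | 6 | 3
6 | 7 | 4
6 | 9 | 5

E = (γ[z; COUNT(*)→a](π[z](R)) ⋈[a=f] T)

Row counts bottom-up:
  R → 3
  π[z](R) → 3
  γ[z; COUNT(*)→a](π[z](R)) → 2
  T → 6
  (γ[z; COUNT(*)→a](π[z](R)) ⋈[a=f] T) → 3

|E| = 3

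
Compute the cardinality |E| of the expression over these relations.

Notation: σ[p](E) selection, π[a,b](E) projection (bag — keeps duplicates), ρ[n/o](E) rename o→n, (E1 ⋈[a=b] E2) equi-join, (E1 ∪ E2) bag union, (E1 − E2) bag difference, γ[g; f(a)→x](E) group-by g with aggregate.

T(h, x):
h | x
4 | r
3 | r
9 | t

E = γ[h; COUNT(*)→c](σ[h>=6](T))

Per-node cardinality:
  T → 3
  σ[h>=6](T) → 1
  γ[h; COUNT(*)→c](σ[h>=6](T)) → 1

|E| = 1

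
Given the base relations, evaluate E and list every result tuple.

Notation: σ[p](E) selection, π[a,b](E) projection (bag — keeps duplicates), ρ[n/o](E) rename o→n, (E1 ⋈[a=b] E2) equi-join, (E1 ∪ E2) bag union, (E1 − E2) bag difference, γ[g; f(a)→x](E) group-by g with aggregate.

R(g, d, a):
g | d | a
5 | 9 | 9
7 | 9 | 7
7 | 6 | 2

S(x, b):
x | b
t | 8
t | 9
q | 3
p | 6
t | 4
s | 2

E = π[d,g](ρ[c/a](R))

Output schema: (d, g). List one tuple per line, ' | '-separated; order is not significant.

Row counts bottom-up:
  R → 3
  ρ[c/a](R) → 3
  π[d,g](ρ[c/a](R)) → 3

== RESULT ==
d | g
6 | 7
9 | 5
9 | 7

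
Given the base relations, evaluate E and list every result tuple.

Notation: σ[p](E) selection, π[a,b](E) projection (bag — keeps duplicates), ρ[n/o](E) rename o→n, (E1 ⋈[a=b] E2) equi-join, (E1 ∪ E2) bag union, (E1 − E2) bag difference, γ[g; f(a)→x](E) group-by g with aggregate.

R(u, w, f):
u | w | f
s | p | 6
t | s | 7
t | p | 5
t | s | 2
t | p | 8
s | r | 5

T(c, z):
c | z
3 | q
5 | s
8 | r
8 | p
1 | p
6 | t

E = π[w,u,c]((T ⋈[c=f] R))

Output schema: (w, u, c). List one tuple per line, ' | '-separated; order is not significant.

Row counts bottom-up:
  T → 6
  R → 6
  (T ⋈[c=f] R) → 5
  π[w,u,c]((T ⋈[c=f] R)) → 5

== RESULT ==
w | u | c
p | s | 6
p | t | 5
p | t | 8
p | t | 8
r | s | 5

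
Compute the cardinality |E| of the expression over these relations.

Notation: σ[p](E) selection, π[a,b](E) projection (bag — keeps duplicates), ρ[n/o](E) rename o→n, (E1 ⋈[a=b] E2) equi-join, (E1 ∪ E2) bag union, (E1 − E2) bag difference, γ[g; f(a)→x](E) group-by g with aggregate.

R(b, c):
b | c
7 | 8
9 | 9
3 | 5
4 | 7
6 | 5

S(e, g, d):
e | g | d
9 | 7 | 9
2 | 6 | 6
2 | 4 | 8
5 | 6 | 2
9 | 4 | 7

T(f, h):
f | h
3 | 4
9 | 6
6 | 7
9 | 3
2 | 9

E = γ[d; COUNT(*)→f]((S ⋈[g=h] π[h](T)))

Row counts bottom-up:
  S → 5
  T → 5
  π[h](T) → 5
  (S ⋈[g=h] π[h](T)) → 5
  γ[d; COUNT(*)→f]((S ⋈[g=h] π[h](T))) → 5

|E| = 5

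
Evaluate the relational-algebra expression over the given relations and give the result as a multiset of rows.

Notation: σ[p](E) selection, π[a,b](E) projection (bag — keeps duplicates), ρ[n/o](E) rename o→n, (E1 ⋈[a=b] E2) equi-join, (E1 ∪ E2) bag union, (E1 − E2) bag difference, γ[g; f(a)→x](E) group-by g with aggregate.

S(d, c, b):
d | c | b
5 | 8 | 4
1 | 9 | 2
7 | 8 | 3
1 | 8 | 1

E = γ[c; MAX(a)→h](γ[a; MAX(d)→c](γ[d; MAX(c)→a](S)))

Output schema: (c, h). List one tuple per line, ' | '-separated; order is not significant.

Stepwise |·|:
  S → 4
  γ[d; MAX(c)→a](S) → 3
  γ[a; MAX(d)→c](γ[d; MAX(c)→a](S)) → 2
  γ[c; MAX(a)→h](γ[a; MAX(d)→c](γ[d; MAX(c)→a](S))) → 2

== RESULT ==
c | h
1 | 9
7 | 8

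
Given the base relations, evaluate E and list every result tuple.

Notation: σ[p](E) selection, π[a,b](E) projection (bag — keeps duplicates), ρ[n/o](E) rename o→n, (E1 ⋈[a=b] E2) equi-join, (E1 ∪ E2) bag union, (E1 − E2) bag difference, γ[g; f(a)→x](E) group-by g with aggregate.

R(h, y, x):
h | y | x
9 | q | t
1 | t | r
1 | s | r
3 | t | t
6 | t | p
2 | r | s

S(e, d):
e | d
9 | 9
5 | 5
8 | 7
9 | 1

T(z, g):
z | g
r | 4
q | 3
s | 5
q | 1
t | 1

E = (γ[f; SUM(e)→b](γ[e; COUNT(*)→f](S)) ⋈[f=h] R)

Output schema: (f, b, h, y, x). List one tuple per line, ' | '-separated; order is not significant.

Stepwise |·|:
  S → 4
  γ[e; COUNT(*)→f](S) → 3
  γ[f; SUM(e)→b](γ[e; COUNT(*)→f](S)) → 2
  R → 6
  (γ[f; SUM(e)→b](γ[e; COUNT(*)→f](S)) ⋈[f=h] R) → 3

== RESULT ==
f | b | h | y | x
1 | 13 | 1 | s | r
1 | 13 | 1 | t | r
2 | 9 | 2 | r | s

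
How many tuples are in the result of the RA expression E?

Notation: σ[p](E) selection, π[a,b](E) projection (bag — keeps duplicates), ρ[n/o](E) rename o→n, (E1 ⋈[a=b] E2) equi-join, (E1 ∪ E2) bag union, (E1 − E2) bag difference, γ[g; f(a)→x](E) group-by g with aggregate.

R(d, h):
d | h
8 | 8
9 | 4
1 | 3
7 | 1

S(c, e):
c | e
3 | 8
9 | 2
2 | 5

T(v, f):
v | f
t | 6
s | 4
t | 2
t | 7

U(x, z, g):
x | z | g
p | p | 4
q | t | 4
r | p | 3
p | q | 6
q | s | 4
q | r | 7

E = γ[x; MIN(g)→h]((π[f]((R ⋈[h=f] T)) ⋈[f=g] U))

Row counts bottom-up:
  R → 4
  T → 4
  (R ⋈[h=f] T) → 1
  π[f]((R ⋈[h=f] T)) → 1
  U → 6
  (π[f]((R ⋈[h=f] T)) ⋈[f=g] U) → 3
  γ[x; MIN(g)→h]((π[f]((R ⋈[h=f] T)) ⋈[f=g] U)) → 2

|E| = 2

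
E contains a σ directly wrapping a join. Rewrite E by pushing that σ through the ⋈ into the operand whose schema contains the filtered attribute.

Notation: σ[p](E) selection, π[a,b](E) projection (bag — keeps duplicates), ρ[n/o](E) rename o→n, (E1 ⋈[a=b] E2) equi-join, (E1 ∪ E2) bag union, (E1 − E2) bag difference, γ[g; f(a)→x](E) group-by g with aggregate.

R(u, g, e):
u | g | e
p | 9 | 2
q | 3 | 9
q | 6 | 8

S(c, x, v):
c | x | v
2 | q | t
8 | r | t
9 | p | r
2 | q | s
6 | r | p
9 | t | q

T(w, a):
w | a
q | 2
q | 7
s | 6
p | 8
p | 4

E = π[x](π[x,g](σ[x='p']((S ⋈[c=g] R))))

σ filters on x, owned by the left side.
E' = π[x](π[x,g]((σ[x='p'](S) ⋈[c=g] R)))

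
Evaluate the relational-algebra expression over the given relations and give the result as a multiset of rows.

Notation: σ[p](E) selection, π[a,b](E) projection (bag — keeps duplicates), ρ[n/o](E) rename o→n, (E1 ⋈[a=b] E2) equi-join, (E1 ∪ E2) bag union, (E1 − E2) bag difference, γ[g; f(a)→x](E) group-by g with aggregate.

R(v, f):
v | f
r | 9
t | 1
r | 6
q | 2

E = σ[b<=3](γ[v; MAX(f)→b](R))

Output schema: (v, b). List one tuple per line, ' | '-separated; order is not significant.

Per-node cardinality:
  R → 4
  γ[v; MAX(f)→b](R) → 3
  σ[b<=3](γ[v; MAX(f)→b](R)) → 2

== RESULT ==
v | b
q | 2
t | 1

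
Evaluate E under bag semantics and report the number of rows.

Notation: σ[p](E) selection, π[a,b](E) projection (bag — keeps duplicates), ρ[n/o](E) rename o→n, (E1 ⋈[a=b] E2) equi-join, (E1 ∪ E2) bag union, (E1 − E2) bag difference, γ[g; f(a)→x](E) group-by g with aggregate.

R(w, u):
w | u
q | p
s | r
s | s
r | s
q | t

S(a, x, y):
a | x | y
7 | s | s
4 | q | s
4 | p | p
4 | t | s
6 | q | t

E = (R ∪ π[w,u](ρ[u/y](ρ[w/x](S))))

Stepwise |·|:
  R → 5
  S → 5
  ρ[w/x](S) → 5
  ρ[u/y](ρ[w/x](S)) → 5
  π[w,u](ρ[u/y](ρ[w/x](S))) → 5
  (R ∪ π[w,u](ρ[u/y](ρ[w/x](S)))) → 10

|E| = 10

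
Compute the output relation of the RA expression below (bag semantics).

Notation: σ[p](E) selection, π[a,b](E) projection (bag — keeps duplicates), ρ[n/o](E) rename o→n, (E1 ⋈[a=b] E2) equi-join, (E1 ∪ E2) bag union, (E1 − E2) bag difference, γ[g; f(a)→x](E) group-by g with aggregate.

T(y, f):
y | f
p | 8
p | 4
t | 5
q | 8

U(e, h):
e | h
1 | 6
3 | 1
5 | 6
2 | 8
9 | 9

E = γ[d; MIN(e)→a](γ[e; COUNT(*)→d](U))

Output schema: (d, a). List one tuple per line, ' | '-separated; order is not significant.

Subexpression sizes:
  U → 5
  γ[e; COUNT(*)→d](U) → 5
  γ[d; MIN(e)→a](γ[e; COUNT(*)→d](U)) → 1

== RESULT ==
d | a
1 | 1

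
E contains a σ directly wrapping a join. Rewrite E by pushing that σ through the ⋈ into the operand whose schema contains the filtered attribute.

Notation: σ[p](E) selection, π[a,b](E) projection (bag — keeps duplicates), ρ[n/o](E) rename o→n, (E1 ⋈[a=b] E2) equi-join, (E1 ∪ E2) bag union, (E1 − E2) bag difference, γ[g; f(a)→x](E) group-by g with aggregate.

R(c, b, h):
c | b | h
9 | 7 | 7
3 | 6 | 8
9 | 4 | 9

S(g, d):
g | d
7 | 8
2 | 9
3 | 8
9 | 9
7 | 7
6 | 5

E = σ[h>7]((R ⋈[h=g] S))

σ filters on h, owned by the left side.
E' = (σ[h>7](R) ⋈[h=g] S)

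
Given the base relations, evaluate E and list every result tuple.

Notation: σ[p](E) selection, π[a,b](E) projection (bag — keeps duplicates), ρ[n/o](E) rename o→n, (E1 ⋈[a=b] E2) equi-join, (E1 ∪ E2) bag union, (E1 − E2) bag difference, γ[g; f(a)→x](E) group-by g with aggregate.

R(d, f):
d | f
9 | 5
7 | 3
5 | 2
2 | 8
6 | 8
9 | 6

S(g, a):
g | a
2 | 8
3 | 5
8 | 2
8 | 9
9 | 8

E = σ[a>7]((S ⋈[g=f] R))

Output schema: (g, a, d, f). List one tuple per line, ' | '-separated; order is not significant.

Stepwise |·|:
  S → 5
  R → 6
  (S ⋈[g=f] R) → 6
  σ[a>7]((S ⋈[g=f] R)) → 3

== RESULT ==
g | a | d | f
2 | 8 | 5 | 2
8 | 9 | 2 | 8
8 | 9 | 6 | 8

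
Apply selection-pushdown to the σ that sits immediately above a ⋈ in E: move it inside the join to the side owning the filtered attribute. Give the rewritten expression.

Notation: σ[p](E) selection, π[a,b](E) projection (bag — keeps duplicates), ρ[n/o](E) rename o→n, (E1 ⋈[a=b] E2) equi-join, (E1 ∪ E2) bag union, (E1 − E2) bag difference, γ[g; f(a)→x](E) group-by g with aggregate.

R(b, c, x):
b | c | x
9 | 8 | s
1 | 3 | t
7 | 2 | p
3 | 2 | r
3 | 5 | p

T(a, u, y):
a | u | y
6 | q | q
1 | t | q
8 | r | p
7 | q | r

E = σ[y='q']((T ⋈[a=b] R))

σ filters on y, owned by the left side.
E' = (σ[y='q'](T) ⋈[a=b] R)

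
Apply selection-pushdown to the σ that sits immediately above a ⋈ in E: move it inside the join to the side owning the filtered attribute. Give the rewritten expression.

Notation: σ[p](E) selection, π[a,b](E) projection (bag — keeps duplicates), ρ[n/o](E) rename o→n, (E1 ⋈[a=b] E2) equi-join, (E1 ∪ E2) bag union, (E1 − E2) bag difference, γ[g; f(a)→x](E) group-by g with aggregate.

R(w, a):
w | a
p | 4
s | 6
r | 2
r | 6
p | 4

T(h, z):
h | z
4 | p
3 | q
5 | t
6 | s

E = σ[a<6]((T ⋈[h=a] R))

σ filters on a, owned by the right side.
E' = (T ⋈[h=a] σ[a<6](R))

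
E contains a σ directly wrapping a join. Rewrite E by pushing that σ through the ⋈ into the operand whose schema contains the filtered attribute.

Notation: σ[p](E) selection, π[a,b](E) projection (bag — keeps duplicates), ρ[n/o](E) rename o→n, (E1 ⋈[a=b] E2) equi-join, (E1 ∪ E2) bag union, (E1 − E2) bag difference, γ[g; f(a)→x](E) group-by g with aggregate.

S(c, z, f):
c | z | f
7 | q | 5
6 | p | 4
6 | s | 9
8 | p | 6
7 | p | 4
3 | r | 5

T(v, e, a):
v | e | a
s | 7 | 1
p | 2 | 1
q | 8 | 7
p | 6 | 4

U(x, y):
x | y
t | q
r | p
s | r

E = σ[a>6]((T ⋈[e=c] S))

σ filters on a, owned by the left side.
E' = (σ[a>6](T) ⋈[e=c] S)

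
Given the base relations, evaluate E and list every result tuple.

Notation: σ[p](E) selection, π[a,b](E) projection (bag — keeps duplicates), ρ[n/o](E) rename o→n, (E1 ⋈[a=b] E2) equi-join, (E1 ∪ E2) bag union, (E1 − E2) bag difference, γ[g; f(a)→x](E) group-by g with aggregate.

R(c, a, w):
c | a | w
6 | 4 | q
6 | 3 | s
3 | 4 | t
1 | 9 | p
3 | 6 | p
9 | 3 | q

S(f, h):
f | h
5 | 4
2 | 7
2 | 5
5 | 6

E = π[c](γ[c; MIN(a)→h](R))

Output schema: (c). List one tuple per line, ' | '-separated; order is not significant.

Stepwise |·|:
  R → 6
  γ[c; MIN(a)→h](R) → 4
  π[c](γ[c; MIN(a)→h](R)) → 4

== RESULT ==
c
1
3
6
9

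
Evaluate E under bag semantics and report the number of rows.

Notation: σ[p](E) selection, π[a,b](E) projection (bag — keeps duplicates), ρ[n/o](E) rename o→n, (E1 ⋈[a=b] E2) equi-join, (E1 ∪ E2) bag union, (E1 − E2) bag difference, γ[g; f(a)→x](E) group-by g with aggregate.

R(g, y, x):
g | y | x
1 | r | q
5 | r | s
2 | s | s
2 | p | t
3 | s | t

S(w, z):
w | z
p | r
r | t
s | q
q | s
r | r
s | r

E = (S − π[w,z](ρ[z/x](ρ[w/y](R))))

Stepwise |·|:
  S → 6
  R → 5
  ρ[w/y](R) → 5
  ρ[z/x](ρ[w/y](R)) → 5
  π[w,z](ρ[z/x](ρ[w/y](R))) → 5
  (S − π[w,z](ρ[z/x](ρ[w/y](R)))) → 6

|E| = 6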